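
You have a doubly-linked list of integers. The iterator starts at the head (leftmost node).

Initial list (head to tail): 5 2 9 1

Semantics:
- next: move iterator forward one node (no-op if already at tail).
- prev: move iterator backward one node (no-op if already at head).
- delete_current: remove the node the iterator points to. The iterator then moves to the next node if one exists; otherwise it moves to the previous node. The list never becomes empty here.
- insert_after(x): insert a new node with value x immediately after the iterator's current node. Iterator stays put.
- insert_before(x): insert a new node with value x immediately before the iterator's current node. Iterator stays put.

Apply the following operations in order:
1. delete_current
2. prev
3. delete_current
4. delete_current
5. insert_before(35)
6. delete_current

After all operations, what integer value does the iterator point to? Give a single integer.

After 1 (delete_current): list=[2, 9, 1] cursor@2
After 2 (prev): list=[2, 9, 1] cursor@2
After 3 (delete_current): list=[9, 1] cursor@9
After 4 (delete_current): list=[1] cursor@1
After 5 (insert_before(35)): list=[35, 1] cursor@1
After 6 (delete_current): list=[35] cursor@35

Answer: 35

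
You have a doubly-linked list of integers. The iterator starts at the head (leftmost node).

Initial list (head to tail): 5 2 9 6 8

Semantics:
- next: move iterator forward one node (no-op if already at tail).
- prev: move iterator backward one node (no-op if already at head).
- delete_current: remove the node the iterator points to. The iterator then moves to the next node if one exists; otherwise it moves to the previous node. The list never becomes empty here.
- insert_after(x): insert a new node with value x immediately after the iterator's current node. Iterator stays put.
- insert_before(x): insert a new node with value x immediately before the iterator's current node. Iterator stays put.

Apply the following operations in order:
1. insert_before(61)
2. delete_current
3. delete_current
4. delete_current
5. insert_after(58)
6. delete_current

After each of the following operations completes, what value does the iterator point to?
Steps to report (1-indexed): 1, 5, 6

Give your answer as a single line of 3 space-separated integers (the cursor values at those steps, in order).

Answer: 5 6 58

Derivation:
After 1 (insert_before(61)): list=[61, 5, 2, 9, 6, 8] cursor@5
After 2 (delete_current): list=[61, 2, 9, 6, 8] cursor@2
After 3 (delete_current): list=[61, 9, 6, 8] cursor@9
After 4 (delete_current): list=[61, 6, 8] cursor@6
After 5 (insert_after(58)): list=[61, 6, 58, 8] cursor@6
After 6 (delete_current): list=[61, 58, 8] cursor@58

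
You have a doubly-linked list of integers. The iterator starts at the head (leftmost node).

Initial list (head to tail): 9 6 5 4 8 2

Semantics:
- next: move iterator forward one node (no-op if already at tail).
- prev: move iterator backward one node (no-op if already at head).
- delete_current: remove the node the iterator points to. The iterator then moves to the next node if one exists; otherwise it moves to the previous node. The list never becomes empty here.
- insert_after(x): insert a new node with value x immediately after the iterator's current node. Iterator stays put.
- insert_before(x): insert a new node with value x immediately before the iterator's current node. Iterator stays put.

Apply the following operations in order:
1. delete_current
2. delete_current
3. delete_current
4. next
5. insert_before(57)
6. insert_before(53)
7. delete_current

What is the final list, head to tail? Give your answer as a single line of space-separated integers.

After 1 (delete_current): list=[6, 5, 4, 8, 2] cursor@6
After 2 (delete_current): list=[5, 4, 8, 2] cursor@5
After 3 (delete_current): list=[4, 8, 2] cursor@4
After 4 (next): list=[4, 8, 2] cursor@8
After 5 (insert_before(57)): list=[4, 57, 8, 2] cursor@8
After 6 (insert_before(53)): list=[4, 57, 53, 8, 2] cursor@8
After 7 (delete_current): list=[4, 57, 53, 2] cursor@2

Answer: 4 57 53 2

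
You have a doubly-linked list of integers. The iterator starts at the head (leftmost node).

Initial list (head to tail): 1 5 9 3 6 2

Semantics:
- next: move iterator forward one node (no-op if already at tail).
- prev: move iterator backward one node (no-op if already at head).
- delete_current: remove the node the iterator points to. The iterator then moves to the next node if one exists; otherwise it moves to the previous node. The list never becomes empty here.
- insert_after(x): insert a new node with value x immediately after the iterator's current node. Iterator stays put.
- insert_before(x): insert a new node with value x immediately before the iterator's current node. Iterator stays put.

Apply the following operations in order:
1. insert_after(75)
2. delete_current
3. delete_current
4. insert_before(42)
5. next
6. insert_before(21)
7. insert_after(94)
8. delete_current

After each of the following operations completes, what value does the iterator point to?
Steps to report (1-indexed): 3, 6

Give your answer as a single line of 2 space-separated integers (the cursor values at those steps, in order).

After 1 (insert_after(75)): list=[1, 75, 5, 9, 3, 6, 2] cursor@1
After 2 (delete_current): list=[75, 5, 9, 3, 6, 2] cursor@75
After 3 (delete_current): list=[5, 9, 3, 6, 2] cursor@5
After 4 (insert_before(42)): list=[42, 5, 9, 3, 6, 2] cursor@5
After 5 (next): list=[42, 5, 9, 3, 6, 2] cursor@9
After 6 (insert_before(21)): list=[42, 5, 21, 9, 3, 6, 2] cursor@9
After 7 (insert_after(94)): list=[42, 5, 21, 9, 94, 3, 6, 2] cursor@9
After 8 (delete_current): list=[42, 5, 21, 94, 3, 6, 2] cursor@94

Answer: 5 9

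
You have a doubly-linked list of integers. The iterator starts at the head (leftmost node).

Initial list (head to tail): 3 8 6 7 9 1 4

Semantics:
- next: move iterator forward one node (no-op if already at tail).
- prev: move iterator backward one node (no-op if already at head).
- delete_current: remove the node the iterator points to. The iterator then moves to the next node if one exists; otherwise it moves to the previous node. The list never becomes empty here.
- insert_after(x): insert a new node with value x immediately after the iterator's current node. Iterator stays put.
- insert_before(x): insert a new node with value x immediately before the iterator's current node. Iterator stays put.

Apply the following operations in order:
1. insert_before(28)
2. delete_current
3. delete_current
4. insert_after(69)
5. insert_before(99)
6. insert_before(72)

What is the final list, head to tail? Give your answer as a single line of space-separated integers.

After 1 (insert_before(28)): list=[28, 3, 8, 6, 7, 9, 1, 4] cursor@3
After 2 (delete_current): list=[28, 8, 6, 7, 9, 1, 4] cursor@8
After 3 (delete_current): list=[28, 6, 7, 9, 1, 4] cursor@6
After 4 (insert_after(69)): list=[28, 6, 69, 7, 9, 1, 4] cursor@6
After 5 (insert_before(99)): list=[28, 99, 6, 69, 7, 9, 1, 4] cursor@6
After 6 (insert_before(72)): list=[28, 99, 72, 6, 69, 7, 9, 1, 4] cursor@6

Answer: 28 99 72 6 69 7 9 1 4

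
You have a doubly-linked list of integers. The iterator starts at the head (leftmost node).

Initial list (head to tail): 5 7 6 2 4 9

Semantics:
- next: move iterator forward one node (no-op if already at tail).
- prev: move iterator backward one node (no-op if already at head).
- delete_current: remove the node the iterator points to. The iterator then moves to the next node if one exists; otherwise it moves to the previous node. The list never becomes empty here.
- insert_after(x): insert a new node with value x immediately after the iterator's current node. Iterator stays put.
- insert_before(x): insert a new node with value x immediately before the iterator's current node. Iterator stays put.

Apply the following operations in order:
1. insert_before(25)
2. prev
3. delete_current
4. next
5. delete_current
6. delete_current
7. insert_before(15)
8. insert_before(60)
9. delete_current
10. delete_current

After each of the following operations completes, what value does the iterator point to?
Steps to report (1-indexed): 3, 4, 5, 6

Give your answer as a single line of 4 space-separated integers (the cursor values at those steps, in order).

After 1 (insert_before(25)): list=[25, 5, 7, 6, 2, 4, 9] cursor@5
After 2 (prev): list=[25, 5, 7, 6, 2, 4, 9] cursor@25
After 3 (delete_current): list=[5, 7, 6, 2, 4, 9] cursor@5
After 4 (next): list=[5, 7, 6, 2, 4, 9] cursor@7
After 5 (delete_current): list=[5, 6, 2, 4, 9] cursor@6
After 6 (delete_current): list=[5, 2, 4, 9] cursor@2
After 7 (insert_before(15)): list=[5, 15, 2, 4, 9] cursor@2
After 8 (insert_before(60)): list=[5, 15, 60, 2, 4, 9] cursor@2
After 9 (delete_current): list=[5, 15, 60, 4, 9] cursor@4
After 10 (delete_current): list=[5, 15, 60, 9] cursor@9

Answer: 5 7 6 2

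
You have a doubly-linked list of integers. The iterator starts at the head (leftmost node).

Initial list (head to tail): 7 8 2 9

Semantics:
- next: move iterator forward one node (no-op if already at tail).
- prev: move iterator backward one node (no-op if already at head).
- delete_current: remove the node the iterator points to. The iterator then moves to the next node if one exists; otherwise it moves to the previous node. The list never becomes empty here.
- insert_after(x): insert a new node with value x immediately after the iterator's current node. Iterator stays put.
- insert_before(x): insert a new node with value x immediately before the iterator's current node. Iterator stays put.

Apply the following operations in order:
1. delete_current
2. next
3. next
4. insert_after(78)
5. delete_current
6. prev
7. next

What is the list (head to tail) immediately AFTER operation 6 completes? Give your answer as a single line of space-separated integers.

After 1 (delete_current): list=[8, 2, 9] cursor@8
After 2 (next): list=[8, 2, 9] cursor@2
After 3 (next): list=[8, 2, 9] cursor@9
After 4 (insert_after(78)): list=[8, 2, 9, 78] cursor@9
After 5 (delete_current): list=[8, 2, 78] cursor@78
After 6 (prev): list=[8, 2, 78] cursor@2

Answer: 8 2 78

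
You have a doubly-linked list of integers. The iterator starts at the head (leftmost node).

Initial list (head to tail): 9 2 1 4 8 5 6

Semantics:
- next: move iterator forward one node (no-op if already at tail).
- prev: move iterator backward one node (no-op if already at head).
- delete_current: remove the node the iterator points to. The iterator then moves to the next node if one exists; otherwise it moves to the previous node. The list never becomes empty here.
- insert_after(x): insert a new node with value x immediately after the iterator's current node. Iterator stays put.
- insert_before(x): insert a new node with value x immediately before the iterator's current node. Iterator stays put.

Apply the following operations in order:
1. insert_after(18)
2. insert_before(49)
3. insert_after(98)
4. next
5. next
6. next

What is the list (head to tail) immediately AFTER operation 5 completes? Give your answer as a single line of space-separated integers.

After 1 (insert_after(18)): list=[9, 18, 2, 1, 4, 8, 5, 6] cursor@9
After 2 (insert_before(49)): list=[49, 9, 18, 2, 1, 4, 8, 5, 6] cursor@9
After 3 (insert_after(98)): list=[49, 9, 98, 18, 2, 1, 4, 8, 5, 6] cursor@9
After 4 (next): list=[49, 9, 98, 18, 2, 1, 4, 8, 5, 6] cursor@98
After 5 (next): list=[49, 9, 98, 18, 2, 1, 4, 8, 5, 6] cursor@18

Answer: 49 9 98 18 2 1 4 8 5 6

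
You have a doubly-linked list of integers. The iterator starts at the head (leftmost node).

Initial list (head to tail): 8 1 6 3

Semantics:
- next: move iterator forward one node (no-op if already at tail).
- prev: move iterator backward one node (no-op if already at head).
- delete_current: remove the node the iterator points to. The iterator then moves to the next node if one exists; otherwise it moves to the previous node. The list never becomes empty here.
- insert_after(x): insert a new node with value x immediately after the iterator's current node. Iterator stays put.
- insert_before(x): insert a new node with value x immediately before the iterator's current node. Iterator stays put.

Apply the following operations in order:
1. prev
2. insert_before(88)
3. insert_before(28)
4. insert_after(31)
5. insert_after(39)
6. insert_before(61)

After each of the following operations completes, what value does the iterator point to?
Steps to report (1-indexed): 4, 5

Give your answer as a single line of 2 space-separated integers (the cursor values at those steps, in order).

After 1 (prev): list=[8, 1, 6, 3] cursor@8
After 2 (insert_before(88)): list=[88, 8, 1, 6, 3] cursor@8
After 3 (insert_before(28)): list=[88, 28, 8, 1, 6, 3] cursor@8
After 4 (insert_after(31)): list=[88, 28, 8, 31, 1, 6, 3] cursor@8
After 5 (insert_after(39)): list=[88, 28, 8, 39, 31, 1, 6, 3] cursor@8
After 6 (insert_before(61)): list=[88, 28, 61, 8, 39, 31, 1, 6, 3] cursor@8

Answer: 8 8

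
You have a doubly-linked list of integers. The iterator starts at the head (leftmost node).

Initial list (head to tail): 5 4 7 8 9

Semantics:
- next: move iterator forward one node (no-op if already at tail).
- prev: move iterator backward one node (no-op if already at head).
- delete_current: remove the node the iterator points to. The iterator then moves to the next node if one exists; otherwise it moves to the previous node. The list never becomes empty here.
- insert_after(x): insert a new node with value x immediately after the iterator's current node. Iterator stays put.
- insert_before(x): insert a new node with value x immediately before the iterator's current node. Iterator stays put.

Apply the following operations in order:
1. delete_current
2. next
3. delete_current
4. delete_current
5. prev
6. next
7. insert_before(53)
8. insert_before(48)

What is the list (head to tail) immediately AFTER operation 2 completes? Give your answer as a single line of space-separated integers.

Answer: 4 7 8 9

Derivation:
After 1 (delete_current): list=[4, 7, 8, 9] cursor@4
After 2 (next): list=[4, 7, 8, 9] cursor@7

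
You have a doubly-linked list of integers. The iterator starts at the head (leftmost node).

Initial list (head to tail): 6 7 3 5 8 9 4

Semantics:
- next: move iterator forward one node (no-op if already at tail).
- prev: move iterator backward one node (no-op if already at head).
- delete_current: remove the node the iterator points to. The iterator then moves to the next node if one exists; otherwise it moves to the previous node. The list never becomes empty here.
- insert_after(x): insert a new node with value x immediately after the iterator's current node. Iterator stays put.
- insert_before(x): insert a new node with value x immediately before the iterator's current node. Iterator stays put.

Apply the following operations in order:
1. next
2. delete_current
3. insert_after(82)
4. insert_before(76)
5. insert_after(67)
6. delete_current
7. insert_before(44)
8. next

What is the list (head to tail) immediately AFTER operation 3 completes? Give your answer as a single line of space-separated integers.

Answer: 6 3 82 5 8 9 4

Derivation:
After 1 (next): list=[6, 7, 3, 5, 8, 9, 4] cursor@7
After 2 (delete_current): list=[6, 3, 5, 8, 9, 4] cursor@3
After 3 (insert_after(82)): list=[6, 3, 82, 5, 8, 9, 4] cursor@3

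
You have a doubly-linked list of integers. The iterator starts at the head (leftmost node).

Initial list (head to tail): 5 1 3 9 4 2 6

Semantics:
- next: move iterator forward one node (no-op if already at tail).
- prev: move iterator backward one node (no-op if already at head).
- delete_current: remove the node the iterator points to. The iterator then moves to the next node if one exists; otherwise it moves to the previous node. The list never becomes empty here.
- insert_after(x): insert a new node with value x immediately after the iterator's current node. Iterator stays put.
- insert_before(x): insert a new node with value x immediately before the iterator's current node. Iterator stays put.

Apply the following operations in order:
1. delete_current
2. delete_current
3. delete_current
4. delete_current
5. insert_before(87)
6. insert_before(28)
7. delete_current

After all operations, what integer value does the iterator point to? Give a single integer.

Answer: 2

Derivation:
After 1 (delete_current): list=[1, 3, 9, 4, 2, 6] cursor@1
After 2 (delete_current): list=[3, 9, 4, 2, 6] cursor@3
After 3 (delete_current): list=[9, 4, 2, 6] cursor@9
After 4 (delete_current): list=[4, 2, 6] cursor@4
After 5 (insert_before(87)): list=[87, 4, 2, 6] cursor@4
After 6 (insert_before(28)): list=[87, 28, 4, 2, 6] cursor@4
After 7 (delete_current): list=[87, 28, 2, 6] cursor@2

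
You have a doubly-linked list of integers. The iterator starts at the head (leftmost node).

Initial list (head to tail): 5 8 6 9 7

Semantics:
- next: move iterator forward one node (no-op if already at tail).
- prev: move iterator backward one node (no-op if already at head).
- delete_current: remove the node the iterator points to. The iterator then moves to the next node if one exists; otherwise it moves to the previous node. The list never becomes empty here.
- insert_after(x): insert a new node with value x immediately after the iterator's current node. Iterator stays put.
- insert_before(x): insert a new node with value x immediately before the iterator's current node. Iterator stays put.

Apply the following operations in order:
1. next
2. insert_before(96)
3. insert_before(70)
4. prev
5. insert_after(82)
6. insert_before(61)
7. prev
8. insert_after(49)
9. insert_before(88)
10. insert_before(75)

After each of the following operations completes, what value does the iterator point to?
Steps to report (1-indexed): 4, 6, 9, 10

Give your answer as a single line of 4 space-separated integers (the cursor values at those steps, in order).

After 1 (next): list=[5, 8, 6, 9, 7] cursor@8
After 2 (insert_before(96)): list=[5, 96, 8, 6, 9, 7] cursor@8
After 3 (insert_before(70)): list=[5, 96, 70, 8, 6, 9, 7] cursor@8
After 4 (prev): list=[5, 96, 70, 8, 6, 9, 7] cursor@70
After 5 (insert_after(82)): list=[5, 96, 70, 82, 8, 6, 9, 7] cursor@70
After 6 (insert_before(61)): list=[5, 96, 61, 70, 82, 8, 6, 9, 7] cursor@70
After 7 (prev): list=[5, 96, 61, 70, 82, 8, 6, 9, 7] cursor@61
After 8 (insert_after(49)): list=[5, 96, 61, 49, 70, 82, 8, 6, 9, 7] cursor@61
After 9 (insert_before(88)): list=[5, 96, 88, 61, 49, 70, 82, 8, 6, 9, 7] cursor@61
After 10 (insert_before(75)): list=[5, 96, 88, 75, 61, 49, 70, 82, 8, 6, 9, 7] cursor@61

Answer: 70 70 61 61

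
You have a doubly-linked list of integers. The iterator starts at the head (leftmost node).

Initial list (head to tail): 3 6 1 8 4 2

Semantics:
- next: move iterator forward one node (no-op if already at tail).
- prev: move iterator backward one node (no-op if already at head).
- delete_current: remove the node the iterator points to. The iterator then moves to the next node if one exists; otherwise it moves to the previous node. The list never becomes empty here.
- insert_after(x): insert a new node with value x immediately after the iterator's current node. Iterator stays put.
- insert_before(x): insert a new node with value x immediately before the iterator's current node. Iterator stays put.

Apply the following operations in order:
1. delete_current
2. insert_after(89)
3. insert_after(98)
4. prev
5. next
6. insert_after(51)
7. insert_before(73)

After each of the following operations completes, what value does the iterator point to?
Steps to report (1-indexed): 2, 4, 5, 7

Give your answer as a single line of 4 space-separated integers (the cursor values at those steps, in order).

After 1 (delete_current): list=[6, 1, 8, 4, 2] cursor@6
After 2 (insert_after(89)): list=[6, 89, 1, 8, 4, 2] cursor@6
After 3 (insert_after(98)): list=[6, 98, 89, 1, 8, 4, 2] cursor@6
After 4 (prev): list=[6, 98, 89, 1, 8, 4, 2] cursor@6
After 5 (next): list=[6, 98, 89, 1, 8, 4, 2] cursor@98
After 6 (insert_after(51)): list=[6, 98, 51, 89, 1, 8, 4, 2] cursor@98
After 7 (insert_before(73)): list=[6, 73, 98, 51, 89, 1, 8, 4, 2] cursor@98

Answer: 6 6 98 98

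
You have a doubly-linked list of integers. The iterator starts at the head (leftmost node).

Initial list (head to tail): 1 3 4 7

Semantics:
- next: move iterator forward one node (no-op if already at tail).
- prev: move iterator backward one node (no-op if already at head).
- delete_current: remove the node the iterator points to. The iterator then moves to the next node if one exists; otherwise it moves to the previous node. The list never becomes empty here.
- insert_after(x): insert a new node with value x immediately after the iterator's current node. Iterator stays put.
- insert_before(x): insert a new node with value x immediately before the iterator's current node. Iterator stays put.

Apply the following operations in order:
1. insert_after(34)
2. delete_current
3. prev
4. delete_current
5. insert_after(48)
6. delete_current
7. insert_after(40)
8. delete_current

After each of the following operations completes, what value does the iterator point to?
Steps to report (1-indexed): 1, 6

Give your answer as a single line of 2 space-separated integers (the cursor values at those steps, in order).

After 1 (insert_after(34)): list=[1, 34, 3, 4, 7] cursor@1
After 2 (delete_current): list=[34, 3, 4, 7] cursor@34
After 3 (prev): list=[34, 3, 4, 7] cursor@34
After 4 (delete_current): list=[3, 4, 7] cursor@3
After 5 (insert_after(48)): list=[3, 48, 4, 7] cursor@3
After 6 (delete_current): list=[48, 4, 7] cursor@48
After 7 (insert_after(40)): list=[48, 40, 4, 7] cursor@48
After 8 (delete_current): list=[40, 4, 7] cursor@40

Answer: 1 48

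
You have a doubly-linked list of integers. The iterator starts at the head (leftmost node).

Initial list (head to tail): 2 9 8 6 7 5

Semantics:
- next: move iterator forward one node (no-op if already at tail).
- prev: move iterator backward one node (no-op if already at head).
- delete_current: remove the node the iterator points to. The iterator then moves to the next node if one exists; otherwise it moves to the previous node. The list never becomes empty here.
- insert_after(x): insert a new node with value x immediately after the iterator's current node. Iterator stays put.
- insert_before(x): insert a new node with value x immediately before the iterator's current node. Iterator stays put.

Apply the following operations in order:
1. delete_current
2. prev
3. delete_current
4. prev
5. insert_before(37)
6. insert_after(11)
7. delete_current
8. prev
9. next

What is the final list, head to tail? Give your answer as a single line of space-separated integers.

Answer: 37 11 6 7 5

Derivation:
After 1 (delete_current): list=[9, 8, 6, 7, 5] cursor@9
After 2 (prev): list=[9, 8, 6, 7, 5] cursor@9
After 3 (delete_current): list=[8, 6, 7, 5] cursor@8
After 4 (prev): list=[8, 6, 7, 5] cursor@8
After 5 (insert_before(37)): list=[37, 8, 6, 7, 5] cursor@8
After 6 (insert_after(11)): list=[37, 8, 11, 6, 7, 5] cursor@8
After 7 (delete_current): list=[37, 11, 6, 7, 5] cursor@11
After 8 (prev): list=[37, 11, 6, 7, 5] cursor@37
After 9 (next): list=[37, 11, 6, 7, 5] cursor@11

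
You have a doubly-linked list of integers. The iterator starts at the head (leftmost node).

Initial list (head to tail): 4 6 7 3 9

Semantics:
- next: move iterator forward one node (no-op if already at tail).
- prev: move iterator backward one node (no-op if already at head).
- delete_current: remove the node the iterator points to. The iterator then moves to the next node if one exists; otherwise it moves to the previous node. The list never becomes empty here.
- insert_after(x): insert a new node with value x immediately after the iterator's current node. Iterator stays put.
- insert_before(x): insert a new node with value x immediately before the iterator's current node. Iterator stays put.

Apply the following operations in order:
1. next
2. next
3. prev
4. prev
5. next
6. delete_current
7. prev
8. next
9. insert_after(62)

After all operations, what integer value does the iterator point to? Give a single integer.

Answer: 7

Derivation:
After 1 (next): list=[4, 6, 7, 3, 9] cursor@6
After 2 (next): list=[4, 6, 7, 3, 9] cursor@7
After 3 (prev): list=[4, 6, 7, 3, 9] cursor@6
After 4 (prev): list=[4, 6, 7, 3, 9] cursor@4
After 5 (next): list=[4, 6, 7, 3, 9] cursor@6
After 6 (delete_current): list=[4, 7, 3, 9] cursor@7
After 7 (prev): list=[4, 7, 3, 9] cursor@4
After 8 (next): list=[4, 7, 3, 9] cursor@7
After 9 (insert_after(62)): list=[4, 7, 62, 3, 9] cursor@7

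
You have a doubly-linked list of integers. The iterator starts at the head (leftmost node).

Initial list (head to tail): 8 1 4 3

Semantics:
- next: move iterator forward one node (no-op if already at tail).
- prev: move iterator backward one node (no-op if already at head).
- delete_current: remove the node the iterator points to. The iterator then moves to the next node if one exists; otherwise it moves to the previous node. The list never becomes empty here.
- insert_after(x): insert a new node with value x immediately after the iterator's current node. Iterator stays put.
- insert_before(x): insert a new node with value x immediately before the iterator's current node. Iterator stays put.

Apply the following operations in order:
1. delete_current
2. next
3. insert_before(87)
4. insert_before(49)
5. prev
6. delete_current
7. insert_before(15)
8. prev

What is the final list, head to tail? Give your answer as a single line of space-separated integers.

After 1 (delete_current): list=[1, 4, 3] cursor@1
After 2 (next): list=[1, 4, 3] cursor@4
After 3 (insert_before(87)): list=[1, 87, 4, 3] cursor@4
After 4 (insert_before(49)): list=[1, 87, 49, 4, 3] cursor@4
After 5 (prev): list=[1, 87, 49, 4, 3] cursor@49
After 6 (delete_current): list=[1, 87, 4, 3] cursor@4
After 7 (insert_before(15)): list=[1, 87, 15, 4, 3] cursor@4
After 8 (prev): list=[1, 87, 15, 4, 3] cursor@15

Answer: 1 87 15 4 3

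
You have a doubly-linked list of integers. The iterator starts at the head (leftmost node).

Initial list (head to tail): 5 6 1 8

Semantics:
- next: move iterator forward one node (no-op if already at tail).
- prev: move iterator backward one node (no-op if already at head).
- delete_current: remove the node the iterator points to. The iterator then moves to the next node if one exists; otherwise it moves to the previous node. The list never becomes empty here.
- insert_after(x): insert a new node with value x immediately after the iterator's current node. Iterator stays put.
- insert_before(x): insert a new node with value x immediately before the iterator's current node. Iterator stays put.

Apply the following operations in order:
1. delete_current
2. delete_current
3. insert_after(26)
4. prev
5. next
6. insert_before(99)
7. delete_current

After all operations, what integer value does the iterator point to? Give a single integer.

Answer: 8

Derivation:
After 1 (delete_current): list=[6, 1, 8] cursor@6
After 2 (delete_current): list=[1, 8] cursor@1
After 3 (insert_after(26)): list=[1, 26, 8] cursor@1
After 4 (prev): list=[1, 26, 8] cursor@1
After 5 (next): list=[1, 26, 8] cursor@26
After 6 (insert_before(99)): list=[1, 99, 26, 8] cursor@26
After 7 (delete_current): list=[1, 99, 8] cursor@8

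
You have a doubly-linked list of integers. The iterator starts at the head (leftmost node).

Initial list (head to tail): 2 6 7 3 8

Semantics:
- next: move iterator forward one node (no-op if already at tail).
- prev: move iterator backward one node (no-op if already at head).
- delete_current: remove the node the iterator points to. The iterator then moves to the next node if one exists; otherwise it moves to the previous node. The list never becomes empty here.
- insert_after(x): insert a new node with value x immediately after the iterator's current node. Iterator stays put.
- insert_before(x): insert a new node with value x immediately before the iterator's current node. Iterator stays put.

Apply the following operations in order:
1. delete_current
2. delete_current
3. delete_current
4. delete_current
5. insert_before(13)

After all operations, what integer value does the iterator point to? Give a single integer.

Answer: 8

Derivation:
After 1 (delete_current): list=[6, 7, 3, 8] cursor@6
After 2 (delete_current): list=[7, 3, 8] cursor@7
After 3 (delete_current): list=[3, 8] cursor@3
After 4 (delete_current): list=[8] cursor@8
After 5 (insert_before(13)): list=[13, 8] cursor@8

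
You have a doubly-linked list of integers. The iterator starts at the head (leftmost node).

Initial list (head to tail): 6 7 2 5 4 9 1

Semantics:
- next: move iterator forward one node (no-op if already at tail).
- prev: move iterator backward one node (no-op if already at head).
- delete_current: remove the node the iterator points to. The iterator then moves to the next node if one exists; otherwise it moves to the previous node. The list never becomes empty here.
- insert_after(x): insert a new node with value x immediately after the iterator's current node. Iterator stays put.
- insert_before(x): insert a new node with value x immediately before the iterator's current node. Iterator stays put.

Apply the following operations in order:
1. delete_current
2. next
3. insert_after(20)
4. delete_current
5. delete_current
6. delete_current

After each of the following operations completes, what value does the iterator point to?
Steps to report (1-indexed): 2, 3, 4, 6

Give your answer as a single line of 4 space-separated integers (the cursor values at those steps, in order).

Answer: 2 2 20 4

Derivation:
After 1 (delete_current): list=[7, 2, 5, 4, 9, 1] cursor@7
After 2 (next): list=[7, 2, 5, 4, 9, 1] cursor@2
After 3 (insert_after(20)): list=[7, 2, 20, 5, 4, 9, 1] cursor@2
After 4 (delete_current): list=[7, 20, 5, 4, 9, 1] cursor@20
After 5 (delete_current): list=[7, 5, 4, 9, 1] cursor@5
After 6 (delete_current): list=[7, 4, 9, 1] cursor@4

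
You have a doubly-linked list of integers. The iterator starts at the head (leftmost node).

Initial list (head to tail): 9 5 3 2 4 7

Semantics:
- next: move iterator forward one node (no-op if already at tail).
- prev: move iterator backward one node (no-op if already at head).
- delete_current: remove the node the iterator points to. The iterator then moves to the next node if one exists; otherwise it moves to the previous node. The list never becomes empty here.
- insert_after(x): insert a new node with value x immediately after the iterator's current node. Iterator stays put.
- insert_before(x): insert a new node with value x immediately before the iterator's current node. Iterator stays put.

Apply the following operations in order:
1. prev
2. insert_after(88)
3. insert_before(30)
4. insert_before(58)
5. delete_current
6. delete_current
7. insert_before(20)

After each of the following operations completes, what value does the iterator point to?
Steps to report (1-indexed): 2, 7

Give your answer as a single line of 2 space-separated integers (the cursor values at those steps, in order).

After 1 (prev): list=[9, 5, 3, 2, 4, 7] cursor@9
After 2 (insert_after(88)): list=[9, 88, 5, 3, 2, 4, 7] cursor@9
After 3 (insert_before(30)): list=[30, 9, 88, 5, 3, 2, 4, 7] cursor@9
After 4 (insert_before(58)): list=[30, 58, 9, 88, 5, 3, 2, 4, 7] cursor@9
After 5 (delete_current): list=[30, 58, 88, 5, 3, 2, 4, 7] cursor@88
After 6 (delete_current): list=[30, 58, 5, 3, 2, 4, 7] cursor@5
After 7 (insert_before(20)): list=[30, 58, 20, 5, 3, 2, 4, 7] cursor@5

Answer: 9 5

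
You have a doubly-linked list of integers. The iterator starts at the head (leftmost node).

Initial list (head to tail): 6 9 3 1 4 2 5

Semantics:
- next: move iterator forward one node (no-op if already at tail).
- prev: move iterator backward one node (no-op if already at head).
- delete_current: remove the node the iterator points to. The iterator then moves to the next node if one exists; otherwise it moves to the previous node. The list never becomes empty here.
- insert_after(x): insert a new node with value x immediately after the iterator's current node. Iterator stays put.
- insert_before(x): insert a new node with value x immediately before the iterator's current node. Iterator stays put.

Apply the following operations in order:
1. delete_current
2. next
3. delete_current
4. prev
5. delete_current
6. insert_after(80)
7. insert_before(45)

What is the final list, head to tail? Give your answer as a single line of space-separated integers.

Answer: 45 1 80 4 2 5

Derivation:
After 1 (delete_current): list=[9, 3, 1, 4, 2, 5] cursor@9
After 2 (next): list=[9, 3, 1, 4, 2, 5] cursor@3
After 3 (delete_current): list=[9, 1, 4, 2, 5] cursor@1
After 4 (prev): list=[9, 1, 4, 2, 5] cursor@9
After 5 (delete_current): list=[1, 4, 2, 5] cursor@1
After 6 (insert_after(80)): list=[1, 80, 4, 2, 5] cursor@1
After 7 (insert_before(45)): list=[45, 1, 80, 4, 2, 5] cursor@1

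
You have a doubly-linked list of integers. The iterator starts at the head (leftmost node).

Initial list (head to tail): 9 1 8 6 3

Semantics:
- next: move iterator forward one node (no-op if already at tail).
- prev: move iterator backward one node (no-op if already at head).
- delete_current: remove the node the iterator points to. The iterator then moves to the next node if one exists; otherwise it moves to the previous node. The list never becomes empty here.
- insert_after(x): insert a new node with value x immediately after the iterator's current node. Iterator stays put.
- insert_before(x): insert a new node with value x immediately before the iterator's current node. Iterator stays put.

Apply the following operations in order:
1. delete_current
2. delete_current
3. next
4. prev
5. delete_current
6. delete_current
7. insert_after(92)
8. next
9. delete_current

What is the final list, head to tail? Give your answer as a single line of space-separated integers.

After 1 (delete_current): list=[1, 8, 6, 3] cursor@1
After 2 (delete_current): list=[8, 6, 3] cursor@8
After 3 (next): list=[8, 6, 3] cursor@6
After 4 (prev): list=[8, 6, 3] cursor@8
After 5 (delete_current): list=[6, 3] cursor@6
After 6 (delete_current): list=[3] cursor@3
After 7 (insert_after(92)): list=[3, 92] cursor@3
After 8 (next): list=[3, 92] cursor@92
After 9 (delete_current): list=[3] cursor@3

Answer: 3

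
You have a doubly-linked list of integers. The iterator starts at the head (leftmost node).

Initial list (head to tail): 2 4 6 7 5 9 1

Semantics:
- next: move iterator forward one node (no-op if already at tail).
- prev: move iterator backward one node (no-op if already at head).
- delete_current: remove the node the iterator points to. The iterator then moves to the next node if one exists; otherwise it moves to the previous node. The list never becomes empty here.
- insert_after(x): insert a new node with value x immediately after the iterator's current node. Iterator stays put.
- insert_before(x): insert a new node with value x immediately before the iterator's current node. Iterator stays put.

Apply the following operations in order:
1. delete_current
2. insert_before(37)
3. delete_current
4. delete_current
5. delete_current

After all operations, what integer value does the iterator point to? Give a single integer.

After 1 (delete_current): list=[4, 6, 7, 5, 9, 1] cursor@4
After 2 (insert_before(37)): list=[37, 4, 6, 7, 5, 9, 1] cursor@4
After 3 (delete_current): list=[37, 6, 7, 5, 9, 1] cursor@6
After 4 (delete_current): list=[37, 7, 5, 9, 1] cursor@7
After 5 (delete_current): list=[37, 5, 9, 1] cursor@5

Answer: 5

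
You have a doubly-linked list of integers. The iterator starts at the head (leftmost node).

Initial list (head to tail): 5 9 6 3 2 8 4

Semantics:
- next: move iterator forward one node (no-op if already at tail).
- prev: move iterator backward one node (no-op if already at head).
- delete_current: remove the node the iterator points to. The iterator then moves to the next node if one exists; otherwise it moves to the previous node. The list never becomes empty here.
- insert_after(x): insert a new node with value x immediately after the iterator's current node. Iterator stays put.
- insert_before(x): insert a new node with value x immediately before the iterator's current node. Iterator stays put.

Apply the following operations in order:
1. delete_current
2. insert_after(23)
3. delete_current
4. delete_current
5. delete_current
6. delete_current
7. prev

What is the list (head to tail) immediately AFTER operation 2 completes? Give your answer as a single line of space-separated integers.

Answer: 9 23 6 3 2 8 4

Derivation:
After 1 (delete_current): list=[9, 6, 3, 2, 8, 4] cursor@9
After 2 (insert_after(23)): list=[9, 23, 6, 3, 2, 8, 4] cursor@9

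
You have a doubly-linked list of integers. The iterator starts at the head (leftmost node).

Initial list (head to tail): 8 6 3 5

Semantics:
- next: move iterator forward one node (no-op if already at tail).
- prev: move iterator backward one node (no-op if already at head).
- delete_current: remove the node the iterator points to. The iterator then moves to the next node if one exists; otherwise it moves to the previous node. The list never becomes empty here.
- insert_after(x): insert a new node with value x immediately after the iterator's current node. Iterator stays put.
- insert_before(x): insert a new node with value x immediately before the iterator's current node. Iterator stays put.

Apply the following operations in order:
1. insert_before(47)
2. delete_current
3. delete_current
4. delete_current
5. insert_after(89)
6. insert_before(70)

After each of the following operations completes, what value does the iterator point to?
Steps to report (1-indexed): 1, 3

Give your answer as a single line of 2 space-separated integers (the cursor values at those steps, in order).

After 1 (insert_before(47)): list=[47, 8, 6, 3, 5] cursor@8
After 2 (delete_current): list=[47, 6, 3, 5] cursor@6
After 3 (delete_current): list=[47, 3, 5] cursor@3
After 4 (delete_current): list=[47, 5] cursor@5
After 5 (insert_after(89)): list=[47, 5, 89] cursor@5
After 6 (insert_before(70)): list=[47, 70, 5, 89] cursor@5

Answer: 8 3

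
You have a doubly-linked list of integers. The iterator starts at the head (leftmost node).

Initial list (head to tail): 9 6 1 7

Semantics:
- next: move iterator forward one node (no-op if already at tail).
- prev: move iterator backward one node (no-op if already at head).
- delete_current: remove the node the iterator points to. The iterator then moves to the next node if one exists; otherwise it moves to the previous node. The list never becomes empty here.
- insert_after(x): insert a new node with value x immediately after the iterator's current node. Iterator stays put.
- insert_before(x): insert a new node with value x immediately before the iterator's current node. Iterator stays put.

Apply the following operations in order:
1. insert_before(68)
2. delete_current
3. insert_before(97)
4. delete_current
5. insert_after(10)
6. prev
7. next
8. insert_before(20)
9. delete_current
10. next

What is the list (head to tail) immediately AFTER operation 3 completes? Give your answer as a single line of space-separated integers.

After 1 (insert_before(68)): list=[68, 9, 6, 1, 7] cursor@9
After 2 (delete_current): list=[68, 6, 1, 7] cursor@6
After 3 (insert_before(97)): list=[68, 97, 6, 1, 7] cursor@6

Answer: 68 97 6 1 7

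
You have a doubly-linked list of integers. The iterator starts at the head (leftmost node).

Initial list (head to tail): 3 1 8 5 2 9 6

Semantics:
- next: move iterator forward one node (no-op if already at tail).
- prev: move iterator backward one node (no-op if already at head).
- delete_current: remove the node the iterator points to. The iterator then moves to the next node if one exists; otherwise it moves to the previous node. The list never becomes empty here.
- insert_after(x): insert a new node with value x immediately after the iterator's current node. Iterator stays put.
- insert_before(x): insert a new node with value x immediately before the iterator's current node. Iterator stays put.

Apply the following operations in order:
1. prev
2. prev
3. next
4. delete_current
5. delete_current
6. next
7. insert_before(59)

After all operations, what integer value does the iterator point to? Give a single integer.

Answer: 2

Derivation:
After 1 (prev): list=[3, 1, 8, 5, 2, 9, 6] cursor@3
After 2 (prev): list=[3, 1, 8, 5, 2, 9, 6] cursor@3
After 3 (next): list=[3, 1, 8, 5, 2, 9, 6] cursor@1
After 4 (delete_current): list=[3, 8, 5, 2, 9, 6] cursor@8
After 5 (delete_current): list=[3, 5, 2, 9, 6] cursor@5
After 6 (next): list=[3, 5, 2, 9, 6] cursor@2
After 7 (insert_before(59)): list=[3, 5, 59, 2, 9, 6] cursor@2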